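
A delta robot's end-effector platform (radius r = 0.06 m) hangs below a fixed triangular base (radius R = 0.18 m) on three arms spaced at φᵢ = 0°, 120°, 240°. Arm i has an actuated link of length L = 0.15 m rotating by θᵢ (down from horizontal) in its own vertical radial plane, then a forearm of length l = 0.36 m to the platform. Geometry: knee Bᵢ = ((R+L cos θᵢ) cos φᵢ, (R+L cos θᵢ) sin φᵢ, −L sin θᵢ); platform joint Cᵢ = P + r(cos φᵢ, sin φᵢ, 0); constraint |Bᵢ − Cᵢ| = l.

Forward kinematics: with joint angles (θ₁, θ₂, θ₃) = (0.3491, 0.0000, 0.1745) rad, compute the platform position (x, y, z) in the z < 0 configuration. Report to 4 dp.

arm 1 at φ=0.0°: e+L cos θ1 = 0.2610;  centre 1 = (0.2610, 0.0000, -0.0513)
arm 2 at φ=120.0°: e+L cos θ2 = 0.2700;  centre 2 = (-0.1350, 0.2338, 0.0000)
φ3=240.0°: virtual centre (-0.1339, -0.2319, -0.0260), radius l
eliminate P² terms by subtracting sphere 1 from 2 and 3
[-0.7919 0.4677 0.1026]·P = 0.0022;  [-0.7896 -0.4637 0.0505]·P = 0.0016
Cramer: x(z) = -0.0024+0.0967z;  y(z) = 0.0006-0.0557z
into |P−centre ₁|² = l²: 1.0125z² + 0.0516z + -0.0576 = 0;  Δ = 0.2360;  z = -0.2654 or 0.2144 → z<0 root = -0.2654
x = -0.0281, y = 0.0154

(-0.0281, 0.0154, -0.2654)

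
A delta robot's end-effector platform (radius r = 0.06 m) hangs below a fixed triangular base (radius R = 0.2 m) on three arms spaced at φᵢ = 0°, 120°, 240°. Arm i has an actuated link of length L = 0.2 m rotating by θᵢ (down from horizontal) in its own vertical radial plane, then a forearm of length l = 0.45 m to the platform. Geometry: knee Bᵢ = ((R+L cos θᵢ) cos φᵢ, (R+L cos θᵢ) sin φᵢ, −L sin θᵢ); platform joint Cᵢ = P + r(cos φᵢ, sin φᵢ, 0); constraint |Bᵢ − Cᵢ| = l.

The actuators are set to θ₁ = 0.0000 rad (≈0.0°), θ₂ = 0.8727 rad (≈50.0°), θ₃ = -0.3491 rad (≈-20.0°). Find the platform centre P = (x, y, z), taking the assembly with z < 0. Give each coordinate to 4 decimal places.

φ1=0.0°: virtual centre (0.3400, 0.0000, 0.0000), radius l
φ2=120.0°: virtual centre (-0.1343, 0.2326, -0.1532), radius l
S3 = (0.3279·cos240.0°, 0.3279·sin240.0°, 0.0684) = (-0.1640, -0.2840, 0.0684)
subtract pairs → two planes through P
plane₁₂: -0.9486x+0.4651y+-0.3064z = -0.0200
Cramer: x(z) = 0.0128-0.1096z;  y(z) = -0.0168+0.4353z
into |P−S₁|² = l²: 1.2015z² + 0.0570z + -0.0952 = 0;  Δ = 0.4607;  z = -0.3062 or 0.2587 → z<0 root = -0.3062
x = 0.0464, y = -0.1501

(0.0464, -0.1501, -0.3062)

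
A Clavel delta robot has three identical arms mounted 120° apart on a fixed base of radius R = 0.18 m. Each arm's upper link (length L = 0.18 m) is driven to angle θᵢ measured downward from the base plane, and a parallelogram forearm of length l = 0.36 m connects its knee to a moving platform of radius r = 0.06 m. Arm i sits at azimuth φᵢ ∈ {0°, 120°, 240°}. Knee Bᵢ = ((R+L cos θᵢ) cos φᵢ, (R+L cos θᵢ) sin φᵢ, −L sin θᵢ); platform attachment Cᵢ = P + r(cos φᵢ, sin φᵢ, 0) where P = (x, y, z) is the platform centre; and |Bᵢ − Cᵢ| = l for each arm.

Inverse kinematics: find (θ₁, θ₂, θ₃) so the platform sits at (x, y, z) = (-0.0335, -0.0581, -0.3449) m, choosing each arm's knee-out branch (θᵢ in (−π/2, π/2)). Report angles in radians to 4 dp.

φ1=0.0° → target in arm frame (-0.0335, -0.0581)
  e−x'=0.1535;  (l²−L²−(e−x')²−y'²−z²)/2L = -0.1353
  θ1 = atan2(B,A) + arccos(C/0.3775) = 0.7852
φ2=120.0° → target in arm frame (-0.0336, 0.0581)
  A cos θ + B sin θ = C:  0.1536·cos θ + -0.3449·sin θ = -0.1353
  √(A²+B²)=0.3775;  θ2 = -1.1519+1.9373 ≈ 0.7854
arm 3 (φ=240.0°): x'=0.0671, y'=0.0000
  e−x'=0.0529;  (l²−L²−(e−x')²−y'²−z²)/2L = -0.0682
  θ3 = atan2(B,A) + arccos(C/0.3489) = 0.3491

θ₁ = 0.7852, θ₂ = 0.7854, θ₃ = 0.3491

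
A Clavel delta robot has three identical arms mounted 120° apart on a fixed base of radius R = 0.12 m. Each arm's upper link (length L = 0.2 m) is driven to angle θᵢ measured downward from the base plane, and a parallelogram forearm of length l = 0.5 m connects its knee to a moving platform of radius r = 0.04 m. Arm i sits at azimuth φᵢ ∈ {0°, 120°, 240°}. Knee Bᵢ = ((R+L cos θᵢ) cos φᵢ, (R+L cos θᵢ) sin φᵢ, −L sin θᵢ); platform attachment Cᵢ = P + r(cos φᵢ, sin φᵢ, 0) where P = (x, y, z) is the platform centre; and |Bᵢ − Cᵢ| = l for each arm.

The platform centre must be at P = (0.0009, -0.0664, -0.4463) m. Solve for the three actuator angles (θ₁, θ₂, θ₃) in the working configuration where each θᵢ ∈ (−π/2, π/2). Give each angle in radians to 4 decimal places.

arm 1 (φ=0.0°): x'=0.0009, y'=-0.0664
  A=0.0791, B=-0.4463, C=(l²−L²−A²−y'²−z²)/(2L)=0.0004
  γ=atan2(-0.4463,0.0791)=-1.3954;  ψ=arccos(0.0008)=1.5700;  θ1=γ+ψ≈0.1746
rotate P by −φ2: (-0.0580, 0.0324, -0.4463)
  A=0.1380, B=-0.4463, C=(l²−L²−A²−y'²−z²)/(2L)=-0.0232
  θ2 = atan2(B,A) + arccos(C/0.4671) = 0.3494
φ3=240.0° → target in arm frame (0.0571, 0.0340)
  A cos θ + B sin θ = C:  0.0229·cos θ + -0.4463·sin θ = 0.0228
  √(A²+B²)=0.4469;  θ3 = -1.5194+1.5197 ≈ 0.0002

θ₁ = 0.1746, θ₂ = 0.3494, θ₃ = 0.0002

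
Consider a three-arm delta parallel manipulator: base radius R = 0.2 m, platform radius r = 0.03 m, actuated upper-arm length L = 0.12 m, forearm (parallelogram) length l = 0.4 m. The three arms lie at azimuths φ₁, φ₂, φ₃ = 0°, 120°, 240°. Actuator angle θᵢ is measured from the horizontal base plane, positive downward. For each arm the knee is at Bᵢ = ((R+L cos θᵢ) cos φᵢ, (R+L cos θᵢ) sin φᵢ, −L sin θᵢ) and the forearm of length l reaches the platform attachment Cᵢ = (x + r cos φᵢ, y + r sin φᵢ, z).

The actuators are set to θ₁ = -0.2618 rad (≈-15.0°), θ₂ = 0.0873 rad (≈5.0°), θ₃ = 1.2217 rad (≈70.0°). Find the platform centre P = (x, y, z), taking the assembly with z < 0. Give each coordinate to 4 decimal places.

S1 = (0.2859·cos0.0°, 0.2859·sin0.0°, 0.0311) = (0.2859, 0.0000, 0.0311)
S2 = (0.2895·cos120.0°, 0.2895·sin120.0°, -0.0105) = (-0.1448, 0.2508, -0.0105)
arm 3 at φ=240.0°: e+L cos θ3 = 0.2110;  S3 = (-0.1055, -0.1828, -0.1128)
|S₂|²−|S₁|² = 0.0012;  |S₃|²−|S₁|² = -0.0255
plane₁₂: -0.8614x+0.5015y+-0.0830z = 0.0012
det = 0.7075;  x = 0.0174+-0.2468z,  y = 0.0324+-0.2583z
sphere 1 gives Az²+Bz+C=0 with A=1.1276, B=0.0537, C=-0.0859;  B²−4AC=0.3903;  roots -0.3008, 0.2532;  negative root z = -0.3008
x = 0.0917, y = 0.1101

(0.0917, 0.1101, -0.3008)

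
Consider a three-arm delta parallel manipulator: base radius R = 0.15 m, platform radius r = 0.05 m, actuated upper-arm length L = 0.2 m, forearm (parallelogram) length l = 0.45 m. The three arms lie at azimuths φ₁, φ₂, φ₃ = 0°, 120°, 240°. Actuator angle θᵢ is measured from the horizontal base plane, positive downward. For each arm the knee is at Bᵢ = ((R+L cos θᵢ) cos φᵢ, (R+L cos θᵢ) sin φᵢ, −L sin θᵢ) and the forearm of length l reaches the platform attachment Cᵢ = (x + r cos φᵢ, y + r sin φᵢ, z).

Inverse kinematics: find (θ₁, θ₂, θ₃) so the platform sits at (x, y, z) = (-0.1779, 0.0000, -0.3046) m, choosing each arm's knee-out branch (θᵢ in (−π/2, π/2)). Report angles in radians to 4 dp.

rotate P by −φ1: (-0.1779, 0.0000, -0.3046)
  A cos θ + B sin θ = C:  0.2779·cos θ + -0.3046·sin θ = -0.0188
  √(A²+B²)=0.4123;  θ1 = -0.8312+1.6163 ≈ 0.7851
rotate P by −φ2: (0.0889, 0.1541, -0.3046)
  A cos θ + B sin θ = C:  0.0111·cos θ + -0.3046·sin θ = 0.1147
  √(A²+B²)=0.3048;  θ2 = -1.5345+1.1852 ≈ -0.3494
arm 3 (φ=240.0°): x'=0.0890, y'=-0.1541
  e−x'=0.0110;  (l²−L²−(e−x')²−y'²−z²)/2L = 0.1147
  γ=atan2(-0.3046,0.0110)=-1.5345;  ψ=arccos(0.3762)=1.1852;  θ3=γ+ψ≈-0.3494

θ₁ = 0.7851, θ₂ = -0.3494, θ₃ = -0.3494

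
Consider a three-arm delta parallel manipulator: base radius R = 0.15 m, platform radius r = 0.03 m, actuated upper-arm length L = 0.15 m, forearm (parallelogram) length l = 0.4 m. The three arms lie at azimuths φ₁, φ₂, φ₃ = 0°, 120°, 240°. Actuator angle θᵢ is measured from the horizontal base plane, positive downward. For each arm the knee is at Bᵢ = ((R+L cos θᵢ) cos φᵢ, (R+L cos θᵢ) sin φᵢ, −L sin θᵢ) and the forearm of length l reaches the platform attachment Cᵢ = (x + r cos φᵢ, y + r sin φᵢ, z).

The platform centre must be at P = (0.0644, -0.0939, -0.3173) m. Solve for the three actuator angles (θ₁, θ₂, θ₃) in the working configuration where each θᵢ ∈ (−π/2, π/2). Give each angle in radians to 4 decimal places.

θ₁ = -0.0873, θ₂ = 0.7855, θ₃ = 0.0002

rotate P by −φ1: (0.0644, -0.0939, -0.3173)
  A cos θ + B sin θ = C:  0.0556·cos θ + -0.3173·sin θ = 0.0830
  θ1 = atan2(B,A) + arccos(C/0.3221) = -0.0873
rotate P by −φ2: (-0.1135, -0.0088, -0.3173)
  e−x'=0.2335;  (l²−L²−(e−x')²−y'²−z²)/2L = -0.0593
  θ2 = atan2(B,A) + arccos(C/0.3940) = 0.7855
arm 3 (φ=240.0°): x'=0.0491, y'=0.1027
  A cos θ + B sin θ = C:  0.0709·cos θ + -0.3173·sin θ = 0.0708
  √(A²+B²)=0.3251;  θ3 = -1.3510+1.3512 ≈ 0.0002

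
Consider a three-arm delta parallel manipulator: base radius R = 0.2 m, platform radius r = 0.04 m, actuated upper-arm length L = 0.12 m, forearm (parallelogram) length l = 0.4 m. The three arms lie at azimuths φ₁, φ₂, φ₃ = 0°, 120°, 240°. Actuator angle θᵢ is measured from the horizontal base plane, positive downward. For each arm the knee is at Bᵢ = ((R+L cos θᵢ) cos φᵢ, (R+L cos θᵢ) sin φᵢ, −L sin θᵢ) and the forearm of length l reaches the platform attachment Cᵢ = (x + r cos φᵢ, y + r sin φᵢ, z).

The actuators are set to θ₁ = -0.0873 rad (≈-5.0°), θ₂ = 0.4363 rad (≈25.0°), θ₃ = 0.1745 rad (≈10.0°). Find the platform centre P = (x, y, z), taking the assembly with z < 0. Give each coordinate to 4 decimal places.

φ1=0.0°: virtual centre (0.2795, 0.0000, 0.0105), radius l
φ2=120.0°: virtual centre (-0.1344, 0.2328, -0.0507), radius l
arm 3 at φ=240.0°: (R−r)+L cos θ3 = 0.2782;  centre 3 = (-0.1391, -0.2409, -0.0208)
eliminate P² terms by subtracting sphere 1 from 2 and 3
plane₁₂: -0.8278x+0.4655y+-0.1223z = -0.0035
Cramer: x(z) = 0.0024-0.1117z;  y(z) = -0.0032+0.0642z
sphere 1 gives Az²+Bz+C=0 with A=1.0166, B=0.0406, C=-0.0831;  B²−4AC=0.3394;  roots -0.3065, 0.2666;  negative root z = -0.3065
x = 0.0366, y = -0.0229

(0.0366, -0.0229, -0.3065)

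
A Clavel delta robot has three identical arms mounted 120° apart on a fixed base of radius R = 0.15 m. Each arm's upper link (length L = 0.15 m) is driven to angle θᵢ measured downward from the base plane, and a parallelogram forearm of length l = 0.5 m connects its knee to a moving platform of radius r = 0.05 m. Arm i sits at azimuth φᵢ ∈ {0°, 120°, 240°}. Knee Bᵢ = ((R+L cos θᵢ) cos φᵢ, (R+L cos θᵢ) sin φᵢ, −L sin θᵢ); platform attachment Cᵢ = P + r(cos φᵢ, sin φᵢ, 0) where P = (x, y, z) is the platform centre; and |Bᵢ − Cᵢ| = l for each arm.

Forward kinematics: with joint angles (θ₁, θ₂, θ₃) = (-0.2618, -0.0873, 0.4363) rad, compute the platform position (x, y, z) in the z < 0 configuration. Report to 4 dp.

(0.0761, 0.0817, -0.4247)

S1 = (0.2449·cos0.0°, 0.2449·sin0.0°, 0.0388) = (0.2449, 0.0000, 0.0388)
φ2=120.0°: virtual centre (-0.1247, 0.2160, 0.0131), radius l
arm 3 at φ=240.0°: (R−r)+L cos θ3 = 0.2359;  S3 = (-0.1180, -0.2043, -0.0634)
subtract pairs → two planes through P
plane₁₂: -0.7392x+0.4320y+-0.0515z = 0.0009
Cramer: x(z) = 0.0007-0.1776z;  y(z) = 0.0032-0.1848z
into |P−S₁|² = l²: 1.0657z² + 0.0079z + -0.1888 = 0;  Δ = 0.8050;  z = -0.4247 or 0.4172 → z<0 root = -0.4247
x = 0.0761, y = 0.0817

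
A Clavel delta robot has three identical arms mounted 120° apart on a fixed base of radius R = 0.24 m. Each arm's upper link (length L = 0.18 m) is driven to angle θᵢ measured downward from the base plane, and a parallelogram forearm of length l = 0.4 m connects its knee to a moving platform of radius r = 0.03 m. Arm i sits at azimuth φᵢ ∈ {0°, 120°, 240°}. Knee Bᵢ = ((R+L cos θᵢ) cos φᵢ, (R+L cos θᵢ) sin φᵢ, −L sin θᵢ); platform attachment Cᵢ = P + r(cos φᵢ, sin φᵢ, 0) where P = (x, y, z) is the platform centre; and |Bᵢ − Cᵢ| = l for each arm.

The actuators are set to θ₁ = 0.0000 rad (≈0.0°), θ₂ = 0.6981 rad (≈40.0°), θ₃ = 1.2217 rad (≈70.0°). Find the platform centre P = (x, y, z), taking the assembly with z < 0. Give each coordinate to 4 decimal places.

arm 1 at φ=0.0°: ρ1 = 0.3900;  O1 = (0.3900, 0.0000, 0.0000)
O2 = (0.3479·cos120.0°, 0.3479·sin120.0°, -0.1157) = (-0.1739, 0.3013, -0.1157)
arm 3 at φ=240.0°: ρ3 = 0.2716;  O3 = (-0.1358, -0.2352, -0.1691)
subtract pairs → two planes through P
[-1.1279 0.6026 -0.2314]·P = -0.0177;  [-1.0516 -0.4704 -0.3383]·P = -0.0497
Cramer: x(z) = 0.0329-0.2686z;  y(z) = 0.0322-0.1187z
quadratic in z: (1.0862)z²+(0.1842)z+(-0.0314)=0, √Δ=0.4129 → z ∈ {-0.2749, 0.1053}; z = -0.2749 (taking z<0)
x = 0.1067, y = 0.0648

(0.1067, 0.0648, -0.2749)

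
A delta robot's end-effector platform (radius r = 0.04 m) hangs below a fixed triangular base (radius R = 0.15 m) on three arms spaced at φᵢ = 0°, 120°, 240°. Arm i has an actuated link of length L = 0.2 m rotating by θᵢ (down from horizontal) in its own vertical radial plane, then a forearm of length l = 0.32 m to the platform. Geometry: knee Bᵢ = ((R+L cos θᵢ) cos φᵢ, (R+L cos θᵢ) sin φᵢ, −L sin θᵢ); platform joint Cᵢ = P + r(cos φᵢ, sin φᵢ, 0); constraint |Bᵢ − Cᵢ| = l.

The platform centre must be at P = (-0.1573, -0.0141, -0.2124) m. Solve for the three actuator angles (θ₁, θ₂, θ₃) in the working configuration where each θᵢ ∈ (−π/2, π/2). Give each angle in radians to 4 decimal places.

θ₁ = 1.3088, θ₂ = 0.2616, θ₃ = 0.0871

φ1=0.0° → target in arm frame (-0.1573, -0.0141)
  e−x'=0.2673;  (l²−L²−(e−x')²−y'²−z²)/2L = -0.1359
  √(A²+B²)=0.3414;  θ1 = -0.6714+1.9802 ≈ 1.3088
arm 2 (φ=120.0°): x'=0.0664, y'=0.1433
  e−x'=0.0436;  (l²−L²−(e−x')²−y'²−z²)/2L = -0.0128
  θ2 = atan2(B,A) + arccos(C/0.2168) = 0.2616
arm 3 (φ=240.0°): x'=0.0909, y'=-0.1292
  A=0.0191, B=-0.2124, C=(l²−L²−A²−y'²−z²)/(2L)=0.0006
  θ3 = atan2(B,A) + arccos(C/0.2133) = 0.0871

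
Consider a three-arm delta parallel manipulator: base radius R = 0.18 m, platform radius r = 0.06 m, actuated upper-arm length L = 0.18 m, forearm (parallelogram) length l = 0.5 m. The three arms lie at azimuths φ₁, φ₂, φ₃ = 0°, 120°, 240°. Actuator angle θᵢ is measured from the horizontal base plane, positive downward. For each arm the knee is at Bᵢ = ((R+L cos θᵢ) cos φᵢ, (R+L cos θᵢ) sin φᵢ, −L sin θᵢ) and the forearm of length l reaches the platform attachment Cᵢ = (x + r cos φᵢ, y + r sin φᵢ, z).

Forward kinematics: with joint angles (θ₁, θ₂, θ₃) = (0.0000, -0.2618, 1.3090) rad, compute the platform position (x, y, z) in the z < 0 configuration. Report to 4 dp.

(0.1138, 0.2665, -0.3799)

S1 = (0.3000·cos0.0°, 0.3000·sin0.0°, 0.0000) = (0.3000, 0.0000, 0.0000)
arm 2 at φ=120.0°: (R−r)+L cos θ2 = 0.2939;  S2 = (-0.1469, 0.2545, 0.0466)
S3 = (0.1666·cos240.0°, 0.1666·sin240.0°, -0.1739) = (-0.0833, -0.1443, -0.1739)
|S₂|²−|S₁|² = -0.0015;  |S₃|²−|S₁|² = -0.0320
[-0.8939 0.5090 0.0932]·P = -0.0015;  [-0.7666 -0.2885 -0.3477]·P = -0.0320
det = 0.6481;  x = 0.0258+-0.2316z,  y = 0.0424+-0.5898z
quadratic in z: (1.4015)z²+(0.0770)z+(-0.1730)=0, √Δ=0.9879 → z ∈ {-0.3799, 0.3250}; z = -0.3799 (taking z<0)
x = 0.1138, y = 0.2665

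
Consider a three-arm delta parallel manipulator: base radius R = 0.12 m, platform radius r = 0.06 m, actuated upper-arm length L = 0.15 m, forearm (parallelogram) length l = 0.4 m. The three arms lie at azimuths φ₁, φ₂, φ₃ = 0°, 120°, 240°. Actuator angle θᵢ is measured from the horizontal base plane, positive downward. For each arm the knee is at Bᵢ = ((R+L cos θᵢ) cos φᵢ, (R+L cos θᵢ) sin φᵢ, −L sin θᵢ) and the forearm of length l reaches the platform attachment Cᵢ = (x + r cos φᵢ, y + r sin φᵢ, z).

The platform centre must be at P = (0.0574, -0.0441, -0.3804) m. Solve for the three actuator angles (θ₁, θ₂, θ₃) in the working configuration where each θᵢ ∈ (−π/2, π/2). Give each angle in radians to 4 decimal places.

rotate P by −φ1: (0.0574, -0.0441, -0.3804)
  e−x'=0.0026;  (l²−L²−(e−x')²−y'²−z²)/2L = -0.0305
  γ=atan2(-0.3804,0.0026)=-1.5640;  ψ=arccos(-0.0802)=1.6511;  θ1=γ+ψ≈0.0871
φ2=120.0° → target in arm frame (-0.0669, -0.0277)
  e−x'=0.1269;  (l²−L²−(e−x')²−y'²−z²)/2L = -0.0802
  γ=atan2(-0.3804,0.1269)=-1.2488;  ψ=arccos(-0.2001)=1.7722;  θ2=γ+ψ≈0.5234
φ3=240.0° → target in arm frame (0.0095, 0.0718)
  A=0.0505, B=-0.3804, C=(l²−L²−A²−y'²−z²)/(2L)=-0.0497
  γ=atan2(-0.3804,0.0505)=-1.4388;  ψ=arccos(-0.1295)=1.7006;  θ3=γ+ψ≈0.2618

θ₁ = 0.0871, θ₂ = 0.5234, θ₃ = 0.2618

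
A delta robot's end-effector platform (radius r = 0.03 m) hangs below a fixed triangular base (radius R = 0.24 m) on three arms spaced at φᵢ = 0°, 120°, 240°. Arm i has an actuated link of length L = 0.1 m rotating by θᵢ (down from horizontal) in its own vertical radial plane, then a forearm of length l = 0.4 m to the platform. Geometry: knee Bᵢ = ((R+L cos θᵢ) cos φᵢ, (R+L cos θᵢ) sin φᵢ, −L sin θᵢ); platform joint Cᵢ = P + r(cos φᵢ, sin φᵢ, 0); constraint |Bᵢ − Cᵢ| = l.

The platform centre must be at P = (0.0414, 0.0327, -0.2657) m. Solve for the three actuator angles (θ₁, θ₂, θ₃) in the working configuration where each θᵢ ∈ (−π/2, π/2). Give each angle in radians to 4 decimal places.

θ₁ = -0.3503, θ₂ = 0.0867, θ₃ = 0.6112

arm 1 (φ=0.0°): x'=0.0414, y'=0.0327
  e−x'=0.1686;  (l²−L²−(e−x')²−y'²−z²)/2L = 0.2495
  θ1 = atan2(B,A) + arccos(C/0.3147) = -0.3503
φ2=120.0° → target in arm frame (0.0076, -0.0522)
  e−x'=0.2024;  (l²−L²−(e−x')²−y'²−z²)/2L = 0.1786
  γ=atan2(-0.2657,0.2024)=-0.9199;  ψ=arccos(0.5347)=1.0066;  θ2=γ+ψ≈0.0867
rotate P by −φ3: (-0.0490, 0.0195, -0.2657)
  A cos θ + B sin θ = C:  0.2590·cos θ + -0.2657·sin θ = 0.0597
  √(A²+B²)=0.3711;  θ3 = -0.7981+1.4093 ≈ 0.6112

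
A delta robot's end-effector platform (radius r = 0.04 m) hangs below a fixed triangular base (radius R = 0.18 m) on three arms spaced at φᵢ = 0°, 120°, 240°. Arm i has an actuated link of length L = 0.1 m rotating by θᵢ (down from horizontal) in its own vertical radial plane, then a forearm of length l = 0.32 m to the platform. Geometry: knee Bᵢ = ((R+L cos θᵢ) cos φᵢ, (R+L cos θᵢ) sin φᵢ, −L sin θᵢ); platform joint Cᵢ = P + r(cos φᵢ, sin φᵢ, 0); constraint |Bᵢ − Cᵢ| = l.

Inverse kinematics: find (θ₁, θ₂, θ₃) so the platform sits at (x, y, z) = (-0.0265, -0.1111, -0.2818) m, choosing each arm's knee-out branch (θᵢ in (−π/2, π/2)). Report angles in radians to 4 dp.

θ₁ = 0.9601, θ₂ = 1.3088, θ₃ = -0.0872

φ1=0.0° → target in arm frame (-0.0265, -0.1111)
  A=0.1665, B=-0.2818, C=(l²−L²−A²−y'²−z²)/(2L)=-0.1354
  γ=atan2(-0.2818,0.1665)=-1.0371;  ψ=arccos(-0.4136)=1.9972;  θ1=γ+ψ≈0.9601
arm 2 (φ=120.0°): x'=-0.0830, y'=0.0785
  A=0.2230, B=-0.2818, C=(l²−L²−A²−y'²−z²)/(2L)=-0.2144
  √(A²+B²)=0.3593;  θ2 = -0.9014+2.2102 ≈ 1.3088
rotate P by −φ3: (0.1095, 0.0326, -0.2818)
  A=0.0305, B=-0.2818, C=(l²−L²−A²−y'²−z²)/(2L)=0.0550
  θ3 = atan2(B,A) + arccos(C/0.2834) = -0.0872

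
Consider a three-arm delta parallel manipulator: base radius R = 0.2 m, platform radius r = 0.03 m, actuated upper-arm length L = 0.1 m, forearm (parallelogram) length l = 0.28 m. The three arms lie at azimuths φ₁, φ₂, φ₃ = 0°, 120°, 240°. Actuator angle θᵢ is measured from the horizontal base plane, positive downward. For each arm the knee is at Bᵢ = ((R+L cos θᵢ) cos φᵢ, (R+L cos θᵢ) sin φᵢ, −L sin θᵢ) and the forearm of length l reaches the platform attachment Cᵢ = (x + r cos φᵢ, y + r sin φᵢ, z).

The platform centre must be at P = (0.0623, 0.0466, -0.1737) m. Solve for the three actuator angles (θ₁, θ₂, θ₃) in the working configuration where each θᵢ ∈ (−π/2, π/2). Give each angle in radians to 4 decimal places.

θ₁ = -0.0864, θ₂ = 0.6111, θ₃ = 1.3087

φ1=0.0° → target in arm frame (0.0623, 0.0466)
  A=0.1077, B=-0.1737, C=(l²−L²−A²−y'²−z²)/(2L)=0.1223
  √(A²+B²)=0.2044;  θ1 = -1.0158+0.9294 ≈ -0.0864
φ2=120.0° → target in arm frame (0.0092, -0.0773)
  A cos θ + B sin θ = C:  0.1608·cos θ + -0.1737·sin θ = 0.0320
  √(A²+B²)=0.2367;  θ2 = -0.8240+1.4351 ≈ 0.6111
arm 3 (φ=240.0°): x'=-0.0715, y'=0.0307
  e−x'=0.2415;  (l²−L²−(e−x')²−y'²−z²)/2L = -0.1052
  √(A²+B²)=0.2975;  θ3 = -0.6235+1.9322 ≈ 1.3087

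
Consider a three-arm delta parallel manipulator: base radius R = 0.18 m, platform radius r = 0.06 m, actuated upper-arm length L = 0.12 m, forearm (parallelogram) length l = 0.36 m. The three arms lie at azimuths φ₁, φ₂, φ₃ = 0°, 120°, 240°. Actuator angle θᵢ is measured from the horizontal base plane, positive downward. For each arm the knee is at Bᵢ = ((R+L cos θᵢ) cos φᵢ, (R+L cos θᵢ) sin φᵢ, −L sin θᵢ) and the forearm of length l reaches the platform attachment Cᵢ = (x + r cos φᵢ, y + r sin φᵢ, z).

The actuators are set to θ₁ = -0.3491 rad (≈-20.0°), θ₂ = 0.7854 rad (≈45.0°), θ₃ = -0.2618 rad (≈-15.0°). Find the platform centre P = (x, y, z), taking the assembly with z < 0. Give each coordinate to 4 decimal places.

φ1=0.0°: virtual centre (0.2328, 0.0000, 0.0410), radius l
arm 2 at φ=120.0°: (R−r)+L cos θ2 = 0.2049;  O2 = (-0.1024, 0.1774, -0.0849)
φ3=240.0°: virtual centre (-0.1180, -0.2043, 0.0311), radius l
eliminate P² terms by subtracting sphere 1 from 2 and 3
linear system: -0.6704x+0.3548y = -0.0067−-0.2518z; -0.7014x+-0.4086y = 0.0008−-0.0200z
det = 0.5228;  x = 0.0047+-0.2104z,  y = -0.0100+0.3122z
sphere 1 gives Az²+Bz+C=0 with A=1.1417, B=0.0076, C=-0.0758;  B²−4AC=0.3463;  roots -0.2611, 0.2544;  negative root z = -0.2611
x = 0.0596, y = -0.0915

(0.0596, -0.0915, -0.2611)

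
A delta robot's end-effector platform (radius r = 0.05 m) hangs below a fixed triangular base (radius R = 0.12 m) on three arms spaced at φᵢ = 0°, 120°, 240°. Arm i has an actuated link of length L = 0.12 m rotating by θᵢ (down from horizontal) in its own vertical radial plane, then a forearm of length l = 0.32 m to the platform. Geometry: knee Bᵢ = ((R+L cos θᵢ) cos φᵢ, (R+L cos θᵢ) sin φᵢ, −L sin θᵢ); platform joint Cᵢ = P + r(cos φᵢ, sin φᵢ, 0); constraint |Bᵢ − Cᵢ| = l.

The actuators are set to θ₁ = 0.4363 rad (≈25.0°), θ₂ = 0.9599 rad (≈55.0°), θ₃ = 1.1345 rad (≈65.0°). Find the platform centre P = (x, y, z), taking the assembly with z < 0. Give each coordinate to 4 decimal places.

centre 1 = (0.1788·cos0.0°, 0.1788·sin0.0°, -0.0507) = (0.1788, 0.0000, -0.0507)
arm 2 at φ=120.0°: ρ2 = 0.1388;  centre 2 = (-0.0694, 0.1202, -0.0983)
arm 3 at φ=240.0°: ρ3 = 0.1207;  centre 3 = (-0.0604, -0.1045, -0.1088)
|centre ₂|²−|centre ₁|² = -0.0056;  |centre ₃|²−|centre ₁|² = -0.0081
[-0.4963 0.2405 -0.0952]·P = -0.0056;  [-0.4782 -0.2091 -0.1161]·P = -0.0081
det = 0.2188;  x = 0.0143+-0.2186z,  y = 0.0062+-0.0554z
quadratic in z: (1.0508)z²+(0.1726)z+(-0.0727)=0, √Δ=0.5792 → z ∈ {-0.3578, 0.1935}; z = -0.3578 (taking z<0)
x = 0.0925, y = 0.0260

(0.0925, 0.0260, -0.3578)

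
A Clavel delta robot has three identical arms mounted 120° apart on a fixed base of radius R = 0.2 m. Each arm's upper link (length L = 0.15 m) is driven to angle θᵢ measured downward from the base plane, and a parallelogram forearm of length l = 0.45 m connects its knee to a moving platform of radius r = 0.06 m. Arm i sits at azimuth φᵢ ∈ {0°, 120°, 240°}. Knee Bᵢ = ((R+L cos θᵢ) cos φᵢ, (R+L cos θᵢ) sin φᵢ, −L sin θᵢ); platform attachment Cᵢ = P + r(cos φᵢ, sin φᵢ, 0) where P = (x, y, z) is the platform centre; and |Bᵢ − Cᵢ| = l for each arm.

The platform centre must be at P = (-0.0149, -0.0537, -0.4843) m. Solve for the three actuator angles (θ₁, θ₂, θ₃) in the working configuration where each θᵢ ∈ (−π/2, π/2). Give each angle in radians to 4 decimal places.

arm 1 (φ=0.0°): x'=-0.0149, y'=-0.0537
  e−x'=0.1549;  (l²−L²−(e−x')²−y'²−z²)/2L = -0.2714
  γ=atan2(-0.4843,0.1549)=-1.2612;  ψ=arccos(-0.5338)=2.1339;  θ1=γ+ψ≈0.8726
arm 2 (φ=120.0°): x'=-0.0391, y'=0.0398
  e−x'=0.1791;  (l²−L²−(e−x')²−y'²−z²)/2L = -0.2940
  θ2 = atan2(B,A) + arccos(C/0.5163) = 0.9598
arm 3 (φ=240.0°): x'=0.0540, y'=0.0139
  A cos θ + B sin θ = C:  0.0860·cos θ + -0.4843·sin θ = -0.2071
  θ3 = atan2(B,A) + arccos(C/0.4919) = 0.6105

θ₁ = 0.8726, θ₂ = 0.9598, θ₃ = 0.6105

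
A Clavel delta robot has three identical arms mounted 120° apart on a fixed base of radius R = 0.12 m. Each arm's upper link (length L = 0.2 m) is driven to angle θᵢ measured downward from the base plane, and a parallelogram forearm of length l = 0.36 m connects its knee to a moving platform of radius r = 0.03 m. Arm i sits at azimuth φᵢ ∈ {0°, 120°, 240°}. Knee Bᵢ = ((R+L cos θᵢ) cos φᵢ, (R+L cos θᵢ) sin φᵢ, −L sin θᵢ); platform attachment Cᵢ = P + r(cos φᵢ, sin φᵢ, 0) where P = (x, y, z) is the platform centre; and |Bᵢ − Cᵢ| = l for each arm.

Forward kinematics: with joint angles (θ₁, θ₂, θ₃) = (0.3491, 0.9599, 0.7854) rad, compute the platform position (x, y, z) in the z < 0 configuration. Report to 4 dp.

(0.0972, -0.0322, -0.3781)

φ1=0.0°: virtual centre (0.2779, 0.0000, -0.0684), radius l
φ2=120.0°: virtual centre (-0.1024, 0.1773, -0.1638), radius l
O3 = (0.2314·cos240.0°, 0.2314·sin240.0°, -0.1414) = (-0.1157, -0.2004, -0.1414)
eliminate P² terms by subtracting sphere 1 from 2 and 3
linear system: -0.7606x+0.3546y = -0.0132−-0.1908z; -0.7873x+-0.4008y = -0.0084−-0.1460z
det = 0.5840;  x = 0.0141+-0.2196z,  y = -0.0069+0.0671z
into |P−O₁|² = l²: 1.0527z² + 0.2518z + -0.0553 = 0;  Δ = 0.2962;  z = -0.3781 or 0.1389 → z<0 root = -0.3781
x = 0.0972, y = -0.0322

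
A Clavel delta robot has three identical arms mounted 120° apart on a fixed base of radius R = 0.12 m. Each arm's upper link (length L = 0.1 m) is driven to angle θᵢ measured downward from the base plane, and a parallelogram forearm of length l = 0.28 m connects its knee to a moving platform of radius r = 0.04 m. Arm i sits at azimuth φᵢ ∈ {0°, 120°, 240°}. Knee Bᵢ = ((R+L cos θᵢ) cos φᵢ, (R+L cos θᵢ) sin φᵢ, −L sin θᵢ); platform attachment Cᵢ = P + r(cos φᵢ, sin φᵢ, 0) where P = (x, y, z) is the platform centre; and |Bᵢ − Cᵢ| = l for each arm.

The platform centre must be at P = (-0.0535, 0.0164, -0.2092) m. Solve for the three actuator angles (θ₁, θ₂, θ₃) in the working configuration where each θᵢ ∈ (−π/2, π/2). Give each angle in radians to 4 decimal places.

arm 1 (φ=0.0°): x'=-0.0535, y'=0.0164
  A=0.1335, B=-0.2092, C=(l²−L²−A²−y'²−z²)/(2L)=0.0327
  θ1 = atan2(B,A) + arccos(C/0.2482) = 0.4358
rotate P by −φ2: (0.0410, 0.0381, -0.2092)
  A=0.0390, B=-0.2092, C=(l²−L²−A²−y'²−z²)/(2L)=0.1083
  √(A²+B²)=0.2128;  θ2 = -1.3863+1.0370 ≈ -0.3493
rotate P by −φ3: (0.0125, -0.0545, -0.2092)
  e−x'=0.0675;  (l²−L²−(e−x')²−y'²−z²)/2L = 0.0856
  θ3 = atan2(B,A) + arccos(C/0.2198) = -0.0879

θ₁ = 0.4358, θ₂ = -0.3493, θ₃ = -0.0879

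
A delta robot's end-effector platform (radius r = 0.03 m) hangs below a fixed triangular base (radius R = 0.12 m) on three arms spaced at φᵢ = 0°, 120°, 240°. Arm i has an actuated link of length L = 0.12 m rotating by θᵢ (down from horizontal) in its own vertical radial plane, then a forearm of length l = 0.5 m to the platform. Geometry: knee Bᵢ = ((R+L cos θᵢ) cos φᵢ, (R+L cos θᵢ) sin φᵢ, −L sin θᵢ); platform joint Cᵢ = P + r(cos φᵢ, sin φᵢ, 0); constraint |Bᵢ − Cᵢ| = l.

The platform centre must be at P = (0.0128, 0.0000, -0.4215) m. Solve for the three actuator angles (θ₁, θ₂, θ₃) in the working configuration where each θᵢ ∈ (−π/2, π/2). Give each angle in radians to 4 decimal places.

rotate P by −φ1: (0.0128, 0.0000, -0.4215)
  e−x'=0.0772;  (l²−L²−(e−x')²−y'²−z²)/2L = 0.2166
  γ=atan2(-0.4215,0.0772)=-1.3896;  ψ=arccos(0.5054)=1.0409;  θ1=γ+ψ≈-0.3487
rotate P by −φ2: (-0.0064, -0.0111, -0.4215)
  A=0.0964, B=-0.4215, C=(l²−L²−A²−y'²−z²)/(2L)=0.2022
  θ2 = atan2(B,A) + arccos(C/0.4324) = -0.2617
φ3=240.0° → target in arm frame (-0.0064, 0.0111)
  A=0.0964, B=-0.4215, C=(l²−L²−A²−y'²−z²)/(2L)=0.2022
  γ=atan2(-0.4215,0.0964)=-1.3460;  ψ=arccos(0.4676)=1.0842;  θ3=γ+ψ≈-0.2617

θ₁ = -0.3487, θ₂ = -0.2617, θ₃ = -0.2617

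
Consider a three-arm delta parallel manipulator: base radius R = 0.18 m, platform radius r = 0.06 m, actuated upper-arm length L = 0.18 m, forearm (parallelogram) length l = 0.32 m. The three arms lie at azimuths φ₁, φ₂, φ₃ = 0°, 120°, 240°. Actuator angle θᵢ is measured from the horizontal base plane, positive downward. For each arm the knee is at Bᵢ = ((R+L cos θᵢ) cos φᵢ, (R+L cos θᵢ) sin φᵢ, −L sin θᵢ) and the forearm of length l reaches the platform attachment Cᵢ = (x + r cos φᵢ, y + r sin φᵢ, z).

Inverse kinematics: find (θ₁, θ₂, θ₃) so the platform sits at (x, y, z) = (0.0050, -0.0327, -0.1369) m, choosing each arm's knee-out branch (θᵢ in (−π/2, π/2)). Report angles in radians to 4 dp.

φ1=0.0° → target in arm frame (0.0050, -0.0327)
  e−x'=0.1150;  (l²−L²−(e−x')²−y'²−z²)/2L = 0.1027
  √(A²+B²)=0.1788;  θ1 = -0.8721+0.9591 ≈ 0.0869
rotate P by −φ2: (-0.0308, 0.0120, -0.1369)
  e−x'=0.1508;  (l²−L²−(e−x')²−y'²−z²)/2L = 0.0788
  θ2 = atan2(B,A) + arccos(C/0.2037) = 0.4365
arm 3 (φ=240.0°): x'=0.0258, y'=0.0207
  e−x'=0.0942;  (l²−L²−(e−x')²−y'²−z²)/2L = 0.1166
  √(A²+B²)=0.1662;  θ3 = -0.9682+0.7934 ≈ -0.1748

θ₁ = 0.0869, θ₂ = 0.4365, θ₃ = -0.1748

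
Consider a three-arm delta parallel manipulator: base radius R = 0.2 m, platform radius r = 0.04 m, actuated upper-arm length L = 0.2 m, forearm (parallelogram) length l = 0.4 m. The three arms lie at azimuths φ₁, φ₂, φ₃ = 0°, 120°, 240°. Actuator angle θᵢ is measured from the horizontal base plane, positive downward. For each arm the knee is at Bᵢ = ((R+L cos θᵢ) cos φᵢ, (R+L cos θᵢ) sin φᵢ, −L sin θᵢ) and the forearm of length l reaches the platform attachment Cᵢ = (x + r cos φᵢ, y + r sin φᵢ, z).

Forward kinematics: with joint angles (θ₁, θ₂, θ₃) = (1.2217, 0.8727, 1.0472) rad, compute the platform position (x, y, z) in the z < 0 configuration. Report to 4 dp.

(-0.0511, 0.0280, -0.4727)

centre 1 = (0.2284·cos0.0°, 0.2284·sin0.0°, -0.1879) = (0.2284, 0.0000, -0.1879)
arm 2 at φ=120.0°: (R−r)+L cos θ2 = 0.2886;  centre 2 = (-0.1443, 0.2499, -0.1532)
centre 3 = (0.2600·cos240.0°, 0.2600·sin240.0°, -0.1732) = (-0.1300, -0.2252, -0.1732)
subtract pairs → two planes through P
linear system: -0.7454x+0.4998y = 0.0192−0.0694z; -0.7168x+-0.4503y = 0.0101−0.0295z
det = 0.6939;  x = -0.0198+0.0663z,  y = 0.0090+-0.0401z
into |P−centre ₁|² = l²: 1.0060z² + 0.3422z + -0.0630 = 0;  Δ = 0.3707;  z = -0.4727 or 0.1325 → z<0 root = -0.4727
x = -0.0511, y = 0.0280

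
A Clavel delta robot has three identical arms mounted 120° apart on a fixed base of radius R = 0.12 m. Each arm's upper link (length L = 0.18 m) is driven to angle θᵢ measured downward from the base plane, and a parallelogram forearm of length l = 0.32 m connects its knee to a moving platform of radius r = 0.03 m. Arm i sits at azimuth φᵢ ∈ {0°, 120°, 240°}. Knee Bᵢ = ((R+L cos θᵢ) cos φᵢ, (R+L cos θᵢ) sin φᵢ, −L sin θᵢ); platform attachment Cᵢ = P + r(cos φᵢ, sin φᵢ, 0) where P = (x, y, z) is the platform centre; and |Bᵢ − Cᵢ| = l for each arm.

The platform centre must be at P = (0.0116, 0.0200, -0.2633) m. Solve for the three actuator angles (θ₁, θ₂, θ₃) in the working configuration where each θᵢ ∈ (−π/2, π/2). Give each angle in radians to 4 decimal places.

θ₁ = 0.3488, θ₂ = 0.3492, θ₃ = 0.5236

arm 1 (φ=0.0°): x'=0.0116, y'=0.0200
  A=0.0784, B=-0.2633, C=(l²−L²−A²−y'²−z²)/(2L)=-0.0163
  √(A²+B²)=0.2747;  θ1 = -1.2814+1.6302 ≈ 0.3488
rotate P by −φ2: (0.0115, -0.0200, -0.2633)
  e−x'=0.0785;  (l²−L²−(e−x')²−y'²−z²)/2L = -0.0164
  √(A²+B²)=0.2747;  θ2 = -1.2811+1.6304 ≈ 0.3492
rotate P by −φ3: (-0.0231, 0.0000, -0.2633)
  A=0.1131, B=-0.2633, C=(l²−L²−A²−y'²−z²)/(2L)=-0.0337
  γ=atan2(-0.2633,0.1131)=-1.1650;  ψ=arccos(-0.1175)=1.6886;  θ3=γ+ψ≈0.5236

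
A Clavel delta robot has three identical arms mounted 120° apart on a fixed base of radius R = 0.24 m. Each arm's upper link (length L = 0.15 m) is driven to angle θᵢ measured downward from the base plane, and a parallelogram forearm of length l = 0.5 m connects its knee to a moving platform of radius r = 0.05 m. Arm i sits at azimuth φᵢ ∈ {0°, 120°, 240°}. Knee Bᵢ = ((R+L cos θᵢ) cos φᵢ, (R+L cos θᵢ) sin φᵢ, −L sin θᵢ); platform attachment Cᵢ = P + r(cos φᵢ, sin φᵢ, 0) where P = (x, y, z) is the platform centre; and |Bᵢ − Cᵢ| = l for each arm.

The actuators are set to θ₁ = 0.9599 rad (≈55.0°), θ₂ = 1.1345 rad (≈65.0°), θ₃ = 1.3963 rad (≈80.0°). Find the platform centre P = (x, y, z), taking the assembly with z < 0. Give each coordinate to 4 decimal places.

(0.0488, 0.0361, -0.5668)

centre 1 = (0.2760·cos0.0°, 0.2760·sin0.0°, -0.1229) = (0.2760, 0.0000, -0.1229)
centre 2 = (0.2534·cos120.0°, 0.2534·sin120.0°, -0.1359) = (-0.1267, 0.2194, -0.1359)
φ3=240.0°: virtual centre (-0.1080, -0.1871, -0.1477), radius l
subtract pairs → two planes through P
plane₁₂: -0.8055x+0.4389y+-0.0262z = -0.0086
Cramer: x(z) = 0.0207-0.0495z;  y(z) = 0.0184-0.0312z
into |P−centre ₁|² = l²: 1.0034z² + 0.2699z + -0.1694 = 0;  Δ = 0.7526;  z = -0.5668 or 0.2978 → z<0 root = -0.5668
x = 0.0488, y = 0.0361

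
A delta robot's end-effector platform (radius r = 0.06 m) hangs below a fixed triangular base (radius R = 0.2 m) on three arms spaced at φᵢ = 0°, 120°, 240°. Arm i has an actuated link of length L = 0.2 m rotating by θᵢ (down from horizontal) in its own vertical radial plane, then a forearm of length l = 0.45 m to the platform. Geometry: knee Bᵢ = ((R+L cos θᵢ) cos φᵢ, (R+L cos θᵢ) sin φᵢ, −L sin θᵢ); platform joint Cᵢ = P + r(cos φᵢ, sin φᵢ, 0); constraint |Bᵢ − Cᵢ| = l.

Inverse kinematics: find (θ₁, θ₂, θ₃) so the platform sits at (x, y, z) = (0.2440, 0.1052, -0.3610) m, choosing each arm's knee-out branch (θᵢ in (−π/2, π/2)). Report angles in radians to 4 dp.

θ₁ = -0.3491, θ₂ = 0.8726, θ₃ = 1.3963

rotate P by −φ1: (0.2440, 0.1052, -0.3610)
  A cos θ + B sin θ = C:  -0.1040·cos θ + -0.3610·sin θ = 0.0257
  γ=atan2(-0.3610,-0.1040)=-1.8513;  ψ=arccos(0.0685)=1.5022;  θ1=γ+ψ≈-0.3491
arm 2 (φ=120.0°): x'=-0.0309, y'=-0.2639
  A cos θ + B sin θ = C:  0.1709·cos θ + -0.3610·sin θ = -0.1667
  γ=atan2(-0.3610,0.1709)=-1.1287;  ψ=arccos(-0.4173)=2.0013;  θ2=γ+ψ≈0.8726
arm 3 (φ=240.0°): x'=-0.2131, y'=0.1587
  A cos θ + B sin θ = C:  0.3531·cos θ + -0.3610·sin θ = -0.2942
  θ3 = atan2(B,A) + arccos(C/0.5050) = 1.3963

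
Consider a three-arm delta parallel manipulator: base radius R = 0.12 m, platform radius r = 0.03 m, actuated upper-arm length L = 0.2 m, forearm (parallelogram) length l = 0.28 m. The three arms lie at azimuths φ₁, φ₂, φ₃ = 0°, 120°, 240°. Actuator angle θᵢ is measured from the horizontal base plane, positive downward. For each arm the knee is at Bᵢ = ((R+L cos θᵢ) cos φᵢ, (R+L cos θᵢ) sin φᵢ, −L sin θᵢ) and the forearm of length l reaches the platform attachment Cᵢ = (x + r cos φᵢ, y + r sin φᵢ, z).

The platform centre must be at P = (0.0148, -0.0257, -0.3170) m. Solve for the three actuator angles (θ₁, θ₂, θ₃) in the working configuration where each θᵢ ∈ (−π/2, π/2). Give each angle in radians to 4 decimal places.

θ₁ = 0.7855, θ₂ = 0.9599, θ₃ = 0.7853

arm 1 (φ=0.0°): x'=0.0148, y'=-0.0257
  e−x'=0.0752;  (l²−L²−(e−x')²−y'²−z²)/2L = -0.1710
  γ=atan2(-0.3170,0.0752)=-1.3379;  ψ=arccos(-0.5249)=2.1234;  θ1=γ+ψ≈0.7855
φ2=120.0° → target in arm frame (-0.0297, 0.0000)
  e−x'=0.1197;  (l²−L²−(e−x')²−y'²−z²)/2L = -0.1910
  θ2 = atan2(B,A) + arccos(C/0.3388) = 0.9599
rotate P by −φ3: (0.0149, 0.0257, -0.3170)
  A cos θ + B sin θ = C:  0.0751·cos θ + -0.3170·sin θ = -0.1710
  √(A²+B²)=0.3258;  θ3 = -1.3380+2.1233 ≈ 0.7853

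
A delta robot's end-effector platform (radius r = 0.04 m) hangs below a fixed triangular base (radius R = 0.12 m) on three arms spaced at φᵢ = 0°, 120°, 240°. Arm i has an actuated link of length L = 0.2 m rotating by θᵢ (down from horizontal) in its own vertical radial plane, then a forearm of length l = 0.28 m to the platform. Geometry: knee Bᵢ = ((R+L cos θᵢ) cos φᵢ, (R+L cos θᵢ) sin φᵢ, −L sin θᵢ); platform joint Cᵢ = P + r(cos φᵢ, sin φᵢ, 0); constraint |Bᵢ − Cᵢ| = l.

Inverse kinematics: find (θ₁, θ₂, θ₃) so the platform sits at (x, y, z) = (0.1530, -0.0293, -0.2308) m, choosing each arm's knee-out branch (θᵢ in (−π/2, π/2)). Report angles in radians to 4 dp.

θ₁ = -0.0871, θ₂ = 1.2214, θ₃ = 1.0471

rotate P by −φ1: (0.1530, -0.0293, -0.2308)
  e−x'=-0.0730;  (l²−L²−(e−x')²−y'²−z²)/2L = -0.0526
  γ=atan2(-0.2308,-0.0730)=-1.8771;  ψ=arccos(-0.2175)=1.7900;  θ1=γ+ψ≈-0.0871
φ2=120.0° → target in arm frame (-0.1019, -0.1179)
  A cos θ + B sin θ = C:  0.1819·cos θ + -0.2308·sin θ = -0.1546
  θ2 = atan2(B,A) + arccos(C/0.2938) = 1.2214
arm 3 (φ=240.0°): x'=-0.0511, y'=0.1472
  e−x'=0.1311;  (l²−L²−(e−x')²−y'²−z²)/2L = -0.1343
  γ=atan2(-0.2308,0.1311)=-1.0541;  ψ=arccos(-0.5059)=2.1012;  θ3=γ+ψ≈1.0471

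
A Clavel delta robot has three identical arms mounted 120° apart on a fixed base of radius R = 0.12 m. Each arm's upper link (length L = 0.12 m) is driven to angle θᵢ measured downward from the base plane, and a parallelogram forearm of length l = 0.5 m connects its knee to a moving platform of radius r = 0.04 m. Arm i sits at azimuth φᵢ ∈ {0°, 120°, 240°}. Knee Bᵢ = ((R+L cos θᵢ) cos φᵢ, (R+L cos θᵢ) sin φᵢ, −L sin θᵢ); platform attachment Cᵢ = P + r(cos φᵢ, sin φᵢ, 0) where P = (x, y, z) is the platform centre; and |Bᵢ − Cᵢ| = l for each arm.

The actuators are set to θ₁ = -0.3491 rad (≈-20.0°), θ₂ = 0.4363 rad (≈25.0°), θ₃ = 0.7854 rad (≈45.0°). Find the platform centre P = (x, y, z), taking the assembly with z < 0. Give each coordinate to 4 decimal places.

(0.1829, 0.0641, -0.4547)

centre 1 = (0.1928·cos0.0°, 0.1928·sin0.0°, 0.0410) = (0.1928, 0.0000, 0.0410)
φ2=120.0°: virtual centre (-0.0944, 0.1635, -0.0507), radius l
centre 3 = (0.1649·cos240.0°, 0.1649·sin240.0°, -0.0849) = (-0.0824, -0.1428, -0.0849)
eliminate P² terms by subtracting sphere 1 from 2 and 3
[-0.5743 0.3269 -0.1835]·P = -0.0006;  [-0.5504 -0.2855 -0.2518]·P = -0.0045
det = 0.3439;  x = 0.0048+-0.3917z,  y = 0.0064+-0.1268z
quadratic in z: (1.1695)z²+(0.0636)z+(-0.2129)=0, √Δ=1.0001 → z ∈ {-0.4547, 0.4004}; z = -0.4547 (taking z<0)
x = 0.1829, y = 0.0641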